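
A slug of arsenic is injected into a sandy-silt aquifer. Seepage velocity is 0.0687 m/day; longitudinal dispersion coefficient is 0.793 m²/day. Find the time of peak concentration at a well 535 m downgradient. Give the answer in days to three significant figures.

For the 1D instantaneous-source solution, setting ∂C/∂t = 0 at fixed x gives v²t² + 2Dt − x² = 0, so t = (√(D² + v²x²) − D)/v².
√(D² + v²x²) = √(0.793² + 0.0687² × 535²) = 36.76; v² = 0.00471969.
t = (36.76 − 0.793)/0.00471969 = 7620 days (vs. the pure-advection estimate x/v = 7790 d).

7620 days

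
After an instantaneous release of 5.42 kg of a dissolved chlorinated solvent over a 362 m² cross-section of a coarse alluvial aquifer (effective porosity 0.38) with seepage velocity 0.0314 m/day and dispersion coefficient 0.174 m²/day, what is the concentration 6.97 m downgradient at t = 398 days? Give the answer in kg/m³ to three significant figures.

For an instantaneous plane source, C(x,t) = M/(n_e·A·√(4πDt)) · exp(−(x−vt)²/(4Dt)), with n_e·A the pore (flow) area.
Plume center vt = 0.0314 × 398 = 12.4972 m, so the well at 6.97 m is 5.5272 m upgradient of the peak.
√(4πDt) = 29.50 m, giving peak height M/(n_e·A·√(4πDt)) = 5.42/(0.38 × 362 × 29.50) = 0.001336 kg/m³.
(x−vt)²/(4Dt) = (-5.5272)²/(4 × 0.174 × 398) = 0.1103; exp(−0.1103) = 0.8956.
C = 0.001336 × 0.8956 = 0.00120 kg/m³.

0.00120 kg/m³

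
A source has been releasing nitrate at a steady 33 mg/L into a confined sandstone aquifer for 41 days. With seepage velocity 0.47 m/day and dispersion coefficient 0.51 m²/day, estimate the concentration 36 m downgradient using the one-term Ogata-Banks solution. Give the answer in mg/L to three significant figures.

For a continuous step input, C/C₀ ≈ ½·erfc((x−vt)/(2√(Dt))).
vt = 0.47 × 41 = 19.27 m and 2√(Dt) = 2√(0.51 × 41) = 9.145 m.
Argument (x−vt)/(2√(Dt)) = (36 − 19.27)/9.145 = 1.829; ½·erfc(1.829) = 0.004846.
C = 33 × 0.004846 = 0.160 mg/L.

0.160 mg/L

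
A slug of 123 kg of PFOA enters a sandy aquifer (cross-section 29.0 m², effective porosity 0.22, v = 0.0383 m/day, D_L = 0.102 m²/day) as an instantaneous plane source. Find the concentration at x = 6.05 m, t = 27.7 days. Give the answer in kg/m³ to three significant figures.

For an instantaneous plane source, C(x,t) = M/(n_e·A·√(4πDt)) · exp(−(x−vt)²/(4Dt)), with n_e·A the pore (flow) area.
Plume center vt = 0.0383 × 27.7 = 1.06091 m, so the well at 6.05 m is 4.98909 m downgradient of the peak.
√(4πDt) = 5.959 m, giving peak height M/(n_e·A·√(4πDt)) = 123/(0.22 × 29.0 × 5.959) = 3.235 kg/m³.
(x−vt)²/(4Dt) = (4.98909)²/(4 × 0.102 × 27.7) = 2.202; exp(−2.202) = 0.1106.
C = 3.235 × 0.1106 = 0.358 kg/m³.

0.358 kg/m³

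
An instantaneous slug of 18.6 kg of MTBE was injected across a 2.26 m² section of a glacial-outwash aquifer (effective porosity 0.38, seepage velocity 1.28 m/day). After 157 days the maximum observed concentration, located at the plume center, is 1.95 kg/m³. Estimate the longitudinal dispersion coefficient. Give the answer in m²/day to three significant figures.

0.0625 m²/day

At the plume center C_max = M/(n_e·A·√(4πDt)), so D = M²/(4πt·(n_e·A·C_max)²).
n_e·A·C_max = 0.38 × 2.26 × 1.95 = 1.675 kg/m.
D = 18.6²/(4π × 157 × 1.675²) = 0.0625 m²/day.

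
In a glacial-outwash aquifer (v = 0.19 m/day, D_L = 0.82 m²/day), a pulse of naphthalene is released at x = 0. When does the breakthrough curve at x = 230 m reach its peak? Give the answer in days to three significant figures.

For the 1D instantaneous-source solution, setting ∂C/∂t = 0 at fixed x gives v²t² + 2Dt − x² = 0, so t = (√(D² + v²x²) − D)/v².
√(D² + v²x²) = √(0.82² + 0.19² × 230²) = 43.71; v² = 0.0361.
t = (43.71 − 0.82)/0.0361 = 1190 days (vs. the pure-advection estimate x/v = 1210 d).

1190 days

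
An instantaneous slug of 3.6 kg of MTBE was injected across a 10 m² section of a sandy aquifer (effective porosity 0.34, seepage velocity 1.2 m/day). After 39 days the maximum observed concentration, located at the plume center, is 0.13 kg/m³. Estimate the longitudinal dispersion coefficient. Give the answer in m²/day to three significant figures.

0.135 m²/day

At the plume center C_max = M/(n_e·A·√(4πDt)), so D = M²/(4πt·(n_e·A·C_max)²).
n_e·A·C_max = 0.34 × 10 × 0.13 = 0.4420 kg/m.
D = 3.6²/(4π × 39 × 0.4420²) = 0.135 m²/day.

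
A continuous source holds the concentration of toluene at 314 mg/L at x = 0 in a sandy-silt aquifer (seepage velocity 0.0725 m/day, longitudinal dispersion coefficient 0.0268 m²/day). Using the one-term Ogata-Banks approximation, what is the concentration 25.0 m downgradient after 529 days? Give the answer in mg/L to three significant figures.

312 mg/L

For a continuous step input, C/C₀ ≈ ½·erfc((x−vt)/(2√(Dt))).
vt = 0.0725 × 529 = 38.3525 m and 2√(Dt) = 2√(0.0268 × 529) = 7.531 m.
Argument (x−vt)/(2√(Dt)) = (25.0 − 38.3525)/7.531 = -1.773; ½·erfc(-1.773) = 0.9939.
C = 314 × 0.9939 = 312 mg/L.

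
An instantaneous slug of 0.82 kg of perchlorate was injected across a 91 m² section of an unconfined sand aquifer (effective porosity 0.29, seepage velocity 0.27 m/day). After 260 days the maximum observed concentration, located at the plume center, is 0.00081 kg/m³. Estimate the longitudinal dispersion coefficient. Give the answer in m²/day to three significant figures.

At the plume center C_max = M/(n_e·A·√(4πDt)), so D = M²/(4πt·(n_e·A·C_max)²).
n_e·A·C_max = 0.29 × 91 × 0.00081 = 0.02138 kg/m.
D = 0.82²/(4π × 260 × 0.02138²) = 0.450 m²/day.

0.450 m²/day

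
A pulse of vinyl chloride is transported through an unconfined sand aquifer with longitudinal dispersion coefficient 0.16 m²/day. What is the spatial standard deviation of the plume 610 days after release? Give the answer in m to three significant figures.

14.0 m

Dispersive spreading gives a Gaussian with σ² = 2Dt; advection only shifts the center.
σ = √(2 × 0.16 × 610) = 14.0 m.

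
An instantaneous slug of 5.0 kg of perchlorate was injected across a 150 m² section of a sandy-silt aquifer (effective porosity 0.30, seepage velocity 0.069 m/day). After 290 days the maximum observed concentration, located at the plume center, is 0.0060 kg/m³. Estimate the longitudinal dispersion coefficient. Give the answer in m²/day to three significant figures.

At the plume center C_max = M/(n_e·A·√(4πDt)), so D = M²/(4πt·(n_e·A·C_max)²).
n_e·A·C_max = 0.30 × 150 × 0.0060 = 0.2700 kg/m.
D = 5.0²/(4π × 290 × 0.2700²) = 0.0941 m²/day.

0.0941 m²/day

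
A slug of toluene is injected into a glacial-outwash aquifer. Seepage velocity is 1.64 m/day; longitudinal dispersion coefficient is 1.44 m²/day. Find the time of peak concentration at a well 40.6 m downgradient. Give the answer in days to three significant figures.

For the 1D instantaneous-source solution, setting ∂C/∂t = 0 at fixed x gives v²t² + 2Dt − x² = 0, so t = (√(D² + v²x²) − D)/v².
√(D² + v²x²) = √(1.44² + 1.64² × 40.6²) = 66.60; v² = 2.6896.
t = (66.60 − 1.44)/2.6896 = 24.2 days (vs. the pure-advection estimate x/v = 24.8 d).

24.2 days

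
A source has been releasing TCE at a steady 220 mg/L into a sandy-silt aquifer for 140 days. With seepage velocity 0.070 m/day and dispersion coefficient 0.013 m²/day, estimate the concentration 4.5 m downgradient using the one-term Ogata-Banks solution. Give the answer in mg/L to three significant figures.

219 mg/L

For a continuous step input, C/C₀ ≈ ½·erfc((x−vt)/(2√(Dt))).
vt = 0.070 × 140 = 9.8 m and 2√(Dt) = 2√(0.013 × 140) = 2.698 m.
Argument (x−vt)/(2√(Dt)) = (4.5 − 9.8)/2.698 = -1.964; ½·erfc(-1.964) = 0.9973.
C = 220 × 0.9973 = 219 mg/L.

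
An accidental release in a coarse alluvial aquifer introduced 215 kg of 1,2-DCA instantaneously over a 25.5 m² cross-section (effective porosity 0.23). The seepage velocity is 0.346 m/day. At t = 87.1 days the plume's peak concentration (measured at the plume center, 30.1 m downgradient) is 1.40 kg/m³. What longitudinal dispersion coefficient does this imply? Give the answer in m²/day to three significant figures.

0.626 m²/day

At the plume center C_max = M/(n_e·A·√(4πDt)), so D = M²/(4πt·(n_e·A·C_max)²).
n_e·A·C_max = 0.23 × 25.5 × 1.40 = 8.211 kg/m.
D = 215²/(4π × 87.1 × 8.211²) = 0.626 m²/day.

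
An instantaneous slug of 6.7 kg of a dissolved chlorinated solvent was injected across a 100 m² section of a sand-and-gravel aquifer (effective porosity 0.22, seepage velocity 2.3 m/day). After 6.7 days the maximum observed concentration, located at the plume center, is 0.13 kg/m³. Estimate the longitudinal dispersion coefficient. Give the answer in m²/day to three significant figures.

0.0652 m²/day

At the plume center C_max = M/(n_e·A·√(4πDt)), so D = M²/(4πt·(n_e·A·C_max)²).
n_e·A·C_max = 0.22 × 100 × 0.13 = 2.860 kg/m.
D = 6.7²/(4π × 6.7 × 2.860²) = 0.0652 m²/day.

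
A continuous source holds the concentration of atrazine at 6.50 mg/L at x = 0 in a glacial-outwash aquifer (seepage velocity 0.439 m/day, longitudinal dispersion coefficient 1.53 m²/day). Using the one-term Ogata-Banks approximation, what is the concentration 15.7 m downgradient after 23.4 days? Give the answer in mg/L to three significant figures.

1.69 mg/L

For a continuous step input, C/C₀ ≈ ½·erfc((x−vt)/(2√(Dt))).
vt = 0.439 × 23.4 = 10.2726 m and 2√(Dt) = 2√(1.53 × 23.4) = 11.97 m.
Argument (x−vt)/(2√(Dt)) = (15.7 − 10.2726)/11.97 = 0.4534; ½·erfc(0.4534) = 0.2607.
C = 6.50 × 0.2607 = 1.69 mg/L.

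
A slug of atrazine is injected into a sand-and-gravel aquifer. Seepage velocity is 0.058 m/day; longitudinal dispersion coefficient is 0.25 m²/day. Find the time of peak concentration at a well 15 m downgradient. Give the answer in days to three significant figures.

For the 1D instantaneous-source solution, setting ∂C/∂t = 0 at fixed x gives v²t² + 2Dt − x² = 0, so t = (√(D² + v²x²) − D)/v².
√(D² + v²x²) = √(0.25² + 0.058² × 15²) = 0.9052; v² = 0.003364.
t = (0.9052 − 0.25)/0.003364 = 195 days (vs. the pure-advection estimate x/v = 259 d).

195 days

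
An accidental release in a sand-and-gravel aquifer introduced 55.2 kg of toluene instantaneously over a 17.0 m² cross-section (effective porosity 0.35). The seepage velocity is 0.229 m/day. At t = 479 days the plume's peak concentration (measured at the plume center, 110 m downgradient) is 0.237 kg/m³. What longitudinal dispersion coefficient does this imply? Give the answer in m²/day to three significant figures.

At the plume center C_max = M/(n_e·A·√(4πDt)), so D = M²/(4πt·(n_e·A·C_max)²).
n_e·A·C_max = 0.35 × 17.0 × 0.237 = 1.410 kg/m.
D = 55.2²/(4π × 479 × 1.410²) = 0.255 m²/day.

0.255 m²/day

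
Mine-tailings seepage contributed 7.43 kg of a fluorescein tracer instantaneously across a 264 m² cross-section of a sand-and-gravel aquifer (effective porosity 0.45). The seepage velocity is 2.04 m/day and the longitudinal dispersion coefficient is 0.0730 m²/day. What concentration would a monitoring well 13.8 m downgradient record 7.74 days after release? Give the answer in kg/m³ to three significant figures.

For an instantaneous plane source, C(x,t) = M/(n_e·A·√(4πDt)) · exp(−(x−vt)²/(4Dt)), with n_e·A the pore (flow) area.
Plume center vt = 2.04 × 7.74 = 15.7896 m, so the well at 13.8 m is 1.9896 m upgradient of the peak.
√(4πDt) = 2.665 m, giving peak height M/(n_e·A·√(4πDt)) = 7.43/(0.45 × 264 × 2.665) = 0.02347 kg/m³.
(x−vt)²/(4Dt) = (-1.9896)²/(4 × 0.0730 × 7.74) = 1.751; exp(−1.751) = 0.1736.
C = 0.02347 × 0.1736 = 0.00407 kg/m³.

0.00407 kg/m³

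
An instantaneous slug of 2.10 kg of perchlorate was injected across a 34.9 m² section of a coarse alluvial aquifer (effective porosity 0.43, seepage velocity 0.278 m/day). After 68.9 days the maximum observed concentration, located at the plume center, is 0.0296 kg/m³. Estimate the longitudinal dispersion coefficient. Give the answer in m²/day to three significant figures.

At the plume center C_max = M/(n_e·A·√(4πDt)), so D = M²/(4πt·(n_e·A·C_max)²).
n_e·A·C_max = 0.43 × 34.9 × 0.0296 = 0.4442 kg/m.
D = 2.10²/(4π × 68.9 × 0.4442²) = 0.0258 m²/day.

0.0258 m²/day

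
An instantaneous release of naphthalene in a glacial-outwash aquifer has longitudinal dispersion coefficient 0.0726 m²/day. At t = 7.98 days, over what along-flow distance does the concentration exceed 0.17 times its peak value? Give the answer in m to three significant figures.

The plume is Gaussian with σ = √(2Dt) = √(2 × 0.0726 × 7.98) = 1.076 m.
C/C_peak = exp(−Δx²/(2σ²)) = 0.17 ⇒ Δx = σ·√(−2 ln 0.17) = 1.076 × 1.883 = 2.026 m.
Width = 2Δx = 4.05 m.

4.05 m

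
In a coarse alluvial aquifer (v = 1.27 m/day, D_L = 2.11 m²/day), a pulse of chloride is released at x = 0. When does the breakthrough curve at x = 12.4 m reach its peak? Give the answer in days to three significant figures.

For the 1D instantaneous-source solution, setting ∂C/∂t = 0 at fixed x gives v²t² + 2Dt − x² = 0, so t = (√(D² + v²x²) − D)/v².
√(D² + v²x²) = √(2.11² + 1.27² × 12.4²) = 15.89; v² = 1.6129.
t = (15.89 − 2.11)/1.6129 = 8.54 days (vs. the pure-advection estimate x/v = 9.76 d).

8.54 days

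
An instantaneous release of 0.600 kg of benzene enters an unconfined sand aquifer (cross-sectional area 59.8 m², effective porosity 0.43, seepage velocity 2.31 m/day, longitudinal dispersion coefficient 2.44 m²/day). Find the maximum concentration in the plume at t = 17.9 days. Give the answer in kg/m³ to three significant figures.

0.000996 kg/m³

The peak of an instantaneous 1D plume sits at x = vt; there the Gaussian factor is 1 and C_max = M/(n_e·A·√(4πDt)), where n_e·A is the pore area the mass is dissolved in.
√(4πDt) = √(4π × 2.44 × 17.9) = 23.43 m, so C_max = 0.600/(0.43 × 59.8 × 23.43) = 0.000996 kg/m³.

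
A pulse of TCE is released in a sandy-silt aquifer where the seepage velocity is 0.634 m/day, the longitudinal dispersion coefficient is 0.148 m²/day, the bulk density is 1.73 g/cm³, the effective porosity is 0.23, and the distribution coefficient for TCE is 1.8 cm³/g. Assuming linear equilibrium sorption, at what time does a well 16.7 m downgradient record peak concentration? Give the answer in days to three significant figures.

378 days

Retardation factor R = 1 + ρ_b·K_d/n = 1 + 1.73 × 1.8/0.23 = 14.54.
Sorption retards both mechanisms: v_R = v/R = 0.04360 m/day, D_R = D/R = 0.01018 m²/day.
Peak time from v_R²t² + 2D_R t − x² = 0: t = (√(D_R² + v_R²x²) − D_R)/v_R².
√(D_R² + v_R²x²) = √(0.01018² + 0.04360² × 16.7²) = 0.7282; v_R² = 0.001901.
t = (0.7282 − 0.01018)/0.001901 = 378 days.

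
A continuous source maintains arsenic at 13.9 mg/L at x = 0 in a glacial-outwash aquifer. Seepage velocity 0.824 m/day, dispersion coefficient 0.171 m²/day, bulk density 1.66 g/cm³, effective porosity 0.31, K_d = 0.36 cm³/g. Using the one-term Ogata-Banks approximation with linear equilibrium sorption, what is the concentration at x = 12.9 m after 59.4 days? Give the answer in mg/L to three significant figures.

12.9 mg/L

Retardation factor R = 1 + ρ_b·K_d/n = 1 + 1.66 × 0.36/0.31 = 2.928.
Sorption retards both mechanisms: v_R = v/R = 0.2814 m/day, D_R = D/R = 0.05840 m²/day.
v_R·t = 0.2814 × 59.4 = 16.71516 m; 2√(D_R t) = 3.725 m; argument = (12.9 − 16.71516)/3.725 = -1.024.
C = C₀ × ½·erfc(-1.024) = 13.9 × 0.9262 = 12.9 mg/L.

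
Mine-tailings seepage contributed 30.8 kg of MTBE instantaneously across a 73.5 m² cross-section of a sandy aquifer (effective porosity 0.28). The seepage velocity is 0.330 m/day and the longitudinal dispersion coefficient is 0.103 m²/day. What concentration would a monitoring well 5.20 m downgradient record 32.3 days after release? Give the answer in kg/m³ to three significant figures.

For an instantaneous plane source, C(x,t) = M/(n_e·A·√(4πDt)) · exp(−(x−vt)²/(4Dt)), with n_e·A the pore (flow) area.
Plume center vt = 0.330 × 32.3 = 10.659 m, so the well at 5.20 m is 5.459 m upgradient of the peak.
√(4πDt) = 6.466 m, giving peak height M/(n_e·A·√(4πDt)) = 30.8/(0.28 × 73.5 × 6.466) = 0.2315 kg/m³.
(x−vt)²/(4Dt) = (-5.459)²/(4 × 0.103 × 32.3) = 2.239; exp(−2.239) = 0.1066.
C = 0.2315 × 0.1066 = 0.0247 kg/m³.

0.0247 kg/m³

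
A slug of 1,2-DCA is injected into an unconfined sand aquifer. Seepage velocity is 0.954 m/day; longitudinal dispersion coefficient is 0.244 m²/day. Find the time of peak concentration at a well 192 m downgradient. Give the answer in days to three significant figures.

For the 1D instantaneous-source solution, setting ∂C/∂t = 0 at fixed x gives v²t² + 2Dt − x² = 0, so t = (√(D² + v²x²) − D)/v².
√(D² + v²x²) = √(0.244² + 0.954² × 192²) = 183.2; v² = 0.910116.
t = (183.2 − 0.244)/0.910116 = 201 days (vs. the pure-advection estimate x/v = 201 d).

201 days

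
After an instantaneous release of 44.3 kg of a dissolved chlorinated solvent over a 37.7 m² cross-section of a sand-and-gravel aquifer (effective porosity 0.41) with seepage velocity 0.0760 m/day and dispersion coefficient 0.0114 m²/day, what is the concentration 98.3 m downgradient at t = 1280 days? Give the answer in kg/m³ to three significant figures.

0.208 kg/m³

For an instantaneous plane source, C(x,t) = M/(n_e·A·√(4πDt)) · exp(−(x−vt)²/(4Dt)), with n_e·A the pore (flow) area.
Plume center vt = 0.0760 × 1280 = 97.28 m, so the well at 98.3 m is 1.02 m downgradient of the peak.
√(4πDt) = 13.54 m, giving peak height M/(n_e·A·√(4πDt)) = 44.3/(0.41 × 37.7 × 13.54) = 0.2117 kg/m³.
(x−vt)²/(4Dt) = (1.02)²/(4 × 0.0114 × 1280) = 0.01782; exp(−0.01782) = 0.9823.
C = 0.2117 × 0.9823 = 0.208 kg/m³.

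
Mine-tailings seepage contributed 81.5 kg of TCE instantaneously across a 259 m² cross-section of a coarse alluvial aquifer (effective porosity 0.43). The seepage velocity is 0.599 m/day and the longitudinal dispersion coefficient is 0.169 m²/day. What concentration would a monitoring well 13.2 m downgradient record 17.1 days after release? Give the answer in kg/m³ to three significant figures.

For an instantaneous plane source, C(x,t) = M/(n_e·A·√(4πDt)) · exp(−(x−vt)²/(4Dt)), with n_e·A the pore (flow) area.
Plume center vt = 0.599 × 17.1 = 10.2429 m, so the well at 13.2 m is 2.9571 m downgradient of the peak.
√(4πDt) = 6.026 m, giving peak height M/(n_e·A·√(4πDt)) = 81.5/(0.43 × 259 × 6.026) = 0.1214 kg/m³.
(x−vt)²/(4Dt) = (2.9571)²/(4 × 0.169 × 17.1) = 0.7565; exp(−0.7565) = 0.4693.
C = 0.1214 × 0.4693 = 0.0570 kg/m³.

0.0570 kg/m³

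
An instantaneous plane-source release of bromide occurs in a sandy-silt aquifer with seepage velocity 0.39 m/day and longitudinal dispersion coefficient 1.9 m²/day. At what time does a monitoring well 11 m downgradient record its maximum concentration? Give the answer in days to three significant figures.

For the 1D instantaneous-source solution, setting ∂C/∂t = 0 at fixed x gives v²t² + 2Dt − x² = 0, so t = (√(D² + v²x²) − D)/v².
√(D² + v²x²) = √(1.9² + 0.39² × 11²) = 4.692; v² = 0.1521.
t = (4.692 − 1.9)/0.1521 = 18.4 days (vs. the pure-advection estimate x/v = 28.2 d).

18.4 days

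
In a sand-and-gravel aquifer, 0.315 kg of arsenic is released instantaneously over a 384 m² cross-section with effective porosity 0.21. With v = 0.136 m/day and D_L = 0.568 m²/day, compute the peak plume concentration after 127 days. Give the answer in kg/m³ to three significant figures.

The peak of an instantaneous 1D plume sits at x = vt; there the Gaussian factor is 1 and C_max = M/(n_e·A·√(4πDt)), where n_e·A is the pore area the mass is dissolved in.
√(4πDt) = √(4π × 0.568 × 127) = 30.11 m, so C_max = 0.315/(0.21 × 384 × 30.11) = 0.000130 kg/m³.

0.000130 kg/m³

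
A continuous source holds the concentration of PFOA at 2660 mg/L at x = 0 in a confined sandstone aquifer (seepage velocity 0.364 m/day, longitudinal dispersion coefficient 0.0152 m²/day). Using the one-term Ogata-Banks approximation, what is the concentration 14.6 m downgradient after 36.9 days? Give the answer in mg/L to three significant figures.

For a continuous step input, C/C₀ ≈ ½·erfc((x−vt)/(2√(Dt))).
vt = 0.364 × 36.9 = 13.4316 m and 2√(Dt) = 2√(0.0152 × 36.9) = 1.498 m.
Argument (x−vt)/(2√(Dt)) = (14.6 − 13.4316)/1.498 = 0.7800; ½·erfc(0.7800) = 0.1350.
C = 2660 × 0.1350 = 359 mg/L.

359 mg/L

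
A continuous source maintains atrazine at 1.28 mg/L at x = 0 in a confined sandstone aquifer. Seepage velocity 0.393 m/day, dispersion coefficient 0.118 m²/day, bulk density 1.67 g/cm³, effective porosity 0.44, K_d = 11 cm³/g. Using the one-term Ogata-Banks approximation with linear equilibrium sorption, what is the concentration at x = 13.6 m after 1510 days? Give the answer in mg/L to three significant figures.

Retardation factor R = 1 + ρ_b·K_d/n = 1 + 1.67 × 11/0.44 = 42.75.
Sorption retards both mechanisms: v_R = v/R = 0.009193 m/day, D_R = D/R = 0.002760 m²/day.
v_R·t = 0.009193 × 1510 = 13.88143 m; 2√(D_R t) = 4.083 m; argument = (13.6 − 13.88143)/4.083 = -0.06893.
C = C₀ × ½·erfc(-0.06893) = 1.28 × 0.5388 = 0.690 mg/L.

0.690 mg/L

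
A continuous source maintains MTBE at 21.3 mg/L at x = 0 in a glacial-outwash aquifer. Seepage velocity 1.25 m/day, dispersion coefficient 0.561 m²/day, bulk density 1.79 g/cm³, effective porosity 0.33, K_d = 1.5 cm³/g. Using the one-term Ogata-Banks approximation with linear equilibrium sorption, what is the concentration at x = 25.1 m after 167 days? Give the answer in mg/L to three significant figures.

Retardation factor R = 1 + ρ_b·K_d/n = 1 + 1.79 × 1.5/0.33 = 9.136.
Sorption retards both mechanisms: v_R = v/R = 0.1368 m/day, D_R = D/R = 0.06141 m²/day.
v_R·t = 0.1368 × 167 = 22.8456 m; 2√(D_R t) = 6.405 m; argument = (25.1 − 22.8456)/6.405 = 0.3520.
C = C₀ × ½·erfc(0.3520) = 21.3 × 0.3093 = 6.59 mg/L.

6.59 mg/L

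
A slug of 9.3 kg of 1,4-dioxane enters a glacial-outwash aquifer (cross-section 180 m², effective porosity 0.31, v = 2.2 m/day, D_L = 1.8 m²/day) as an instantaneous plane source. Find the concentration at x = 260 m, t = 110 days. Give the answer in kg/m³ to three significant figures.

For an instantaneous plane source, C(x,t) = M/(n_e·A·√(4πDt)) · exp(−(x−vt)²/(4Dt)), with n_e·A the pore (flow) area.
Plume center vt = 2.2 × 110 = 242 m, so the well at 260 m is 18 m downgradient of the peak.
√(4πDt) = 49.88 m, giving peak height M/(n_e·A·√(4πDt)) = 9.3/(0.31 × 180 × 49.88) = 0.003341 kg/m³.
(x−vt)²/(4Dt) = (18)²/(4 × 1.8 × 110) = 0.4091; exp(−0.4091) = 0.6642.
C = 0.003341 × 0.6642 = 0.00222 kg/m³.

0.00222 kg/m³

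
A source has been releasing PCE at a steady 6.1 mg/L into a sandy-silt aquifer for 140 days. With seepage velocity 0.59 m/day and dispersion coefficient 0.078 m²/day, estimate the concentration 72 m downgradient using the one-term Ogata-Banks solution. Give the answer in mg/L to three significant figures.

For a continuous step input, C/C₀ ≈ ½·erfc((x−vt)/(2√(Dt))).
vt = 0.59 × 140 = 82.6 m and 2√(Dt) = 2√(0.078 × 140) = 6.609 m.
Argument (x−vt)/(2√(Dt)) = (72 − 82.6)/6.609 = -1.604; ½·erfc(-1.604) = 0.9883.
C = 6.1 × 0.9883 = 6.03 mg/L.

6.03 mg/L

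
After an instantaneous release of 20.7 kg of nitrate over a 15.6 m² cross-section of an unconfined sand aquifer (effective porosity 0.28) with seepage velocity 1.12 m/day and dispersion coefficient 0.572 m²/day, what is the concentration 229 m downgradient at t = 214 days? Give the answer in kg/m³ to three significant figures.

0.0957 kg/m³

For an instantaneous plane source, C(x,t) = M/(n_e·A·√(4πDt)) · exp(−(x−vt)²/(4Dt)), with n_e·A the pore (flow) area.
Plume center vt = 1.12 × 214 = 239.68 m, so the well at 229 m is 10.68 m upgradient of the peak.
√(4πDt) = 39.22 m, giving peak height M/(n_e·A·√(4πDt)) = 20.7/(0.28 × 15.6 × 39.22) = 0.1208 kg/m³.
(x−vt)²/(4Dt) = (-10.68)²/(4 × 0.572 × 214) = 0.2330; exp(−0.2330) = 0.7922.
C = 0.1208 × 0.7922 = 0.0957 kg/m³.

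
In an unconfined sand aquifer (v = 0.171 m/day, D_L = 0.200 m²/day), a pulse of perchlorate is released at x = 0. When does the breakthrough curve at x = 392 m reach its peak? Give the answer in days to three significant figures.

For the 1D instantaneous-source solution, setting ∂C/∂t = 0 at fixed x gives v²t² + 2Dt − x² = 0, so t = (√(D² + v²x²) − D)/v².
√(D² + v²x²) = √(0.200² + 0.171² × 392²) = 67.03; v² = 0.029241.
t = (67.03 − 0.200)/0.029241 = 2290 days (vs. the pure-advection estimate x/v = 2290 d).

2290 days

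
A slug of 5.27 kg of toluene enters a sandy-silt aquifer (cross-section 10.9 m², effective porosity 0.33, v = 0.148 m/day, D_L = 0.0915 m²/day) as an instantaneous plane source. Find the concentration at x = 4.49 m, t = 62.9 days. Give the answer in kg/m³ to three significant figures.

For an instantaneous plane source, C(x,t) = M/(n_e·A·√(4πDt)) · exp(−(x−vt)²/(4Dt)), with n_e·A the pore (flow) area.
Plume center vt = 0.148 × 62.9 = 9.3092 m, so the well at 4.49 m is 4.8192 m upgradient of the peak.
√(4πDt) = 8.504 m, giving peak height M/(n_e·A·√(4πDt)) = 5.27/(0.33 × 10.9 × 8.504) = 0.1723 kg/m³.
(x−vt)²/(4Dt) = (-4.8192)²/(4 × 0.0915 × 62.9) = 1.009; exp(−1.009) = 0.3646.
C = 0.1723 × 0.3646 = 0.0628 kg/m³.

0.0628 kg/m³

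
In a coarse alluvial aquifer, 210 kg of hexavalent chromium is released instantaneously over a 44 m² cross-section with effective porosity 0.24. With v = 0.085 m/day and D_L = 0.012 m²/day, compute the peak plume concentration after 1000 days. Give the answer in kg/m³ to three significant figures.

The peak of an instantaneous 1D plume sits at x = vt; there the Gaussian factor is 1 and C_max = M/(n_e·A·√(4πDt)), where n_e·A is the pore area the mass is dissolved in.
√(4πDt) = √(4π × 0.012 × 1000) = 12.28 m, so C_max = 210/(0.24 × 44 × 12.28) = 1.62 kg/m³.

1.62 kg/m³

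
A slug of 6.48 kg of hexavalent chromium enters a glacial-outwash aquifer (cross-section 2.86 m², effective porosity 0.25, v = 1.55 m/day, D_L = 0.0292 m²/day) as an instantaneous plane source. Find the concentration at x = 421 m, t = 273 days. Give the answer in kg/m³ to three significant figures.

0.783 kg/m³

For an instantaneous plane source, C(x,t) = M/(n_e·A·√(4πDt)) · exp(−(x−vt)²/(4Dt)), with n_e·A the pore (flow) area.
Plume center vt = 1.55 × 273 = 423.15 m, so the well at 421 m is 2.15 m upgradient of the peak.
√(4πDt) = 10.01 m, giving peak height M/(n_e·A·√(4πDt)) = 6.48/(0.25 × 2.86 × 10.01) = 0.9054 kg/m³.
(x−vt)²/(4Dt) = (-2.15)²/(4 × 0.0292 × 273) = 0.1450; exp(−0.1450) = 0.8650.
C = 0.9054 × 0.8650 = 0.783 kg/m³.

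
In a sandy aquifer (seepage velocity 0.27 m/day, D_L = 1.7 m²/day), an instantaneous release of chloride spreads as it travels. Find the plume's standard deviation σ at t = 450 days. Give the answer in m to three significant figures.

39.1 m

Dispersive spreading gives a Gaussian with σ² = 2Dt; advection only shifts the center.
σ = √(2 × 1.7 × 450) = 39.1 m.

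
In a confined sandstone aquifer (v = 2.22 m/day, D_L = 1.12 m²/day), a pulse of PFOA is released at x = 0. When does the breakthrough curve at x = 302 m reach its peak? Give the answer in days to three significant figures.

For the 1D instantaneous-source solution, setting ∂C/∂t = 0 at fixed x gives v²t² + 2Dt − x² = 0, so t = (√(D² + v²x²) − D)/v².
√(D² + v²x²) = √(1.12² + 2.22² × 302²) = 670.4; v² = 4.9284.
t = (670.4 − 1.12)/4.9284 = 136 days (vs. the pure-advection estimate x/v = 136 d).

136 days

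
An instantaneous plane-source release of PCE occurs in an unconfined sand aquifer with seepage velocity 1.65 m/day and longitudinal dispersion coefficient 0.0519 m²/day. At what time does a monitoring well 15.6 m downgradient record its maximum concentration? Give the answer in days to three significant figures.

9.44 days

For the 1D instantaneous-source solution, setting ∂C/∂t = 0 at fixed x gives v²t² + 2Dt − x² = 0, so t = (√(D² + v²x²) − D)/v².
√(D² + v²x²) = √(0.0519² + 1.65² × 15.6²) = 25.74; v² = 2.7225.
t = (25.74 − 0.0519)/2.7225 = 9.44 days (vs. the pure-advection estimate x/v = 9.45 d).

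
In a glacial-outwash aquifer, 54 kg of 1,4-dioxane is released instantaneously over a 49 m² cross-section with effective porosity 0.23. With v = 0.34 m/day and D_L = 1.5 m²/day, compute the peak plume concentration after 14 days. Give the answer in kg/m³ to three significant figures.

The peak of an instantaneous 1D plume sits at x = vt; there the Gaussian factor is 1 and C_max = M/(n_e·A·√(4πDt)), where n_e·A is the pore area the mass is dissolved in.
√(4πDt) = √(4π × 1.5 × 14) = 16.24 m, so C_max = 54/(0.23 × 49 × 16.24) = 0.295 kg/m³.

0.295 kg/m³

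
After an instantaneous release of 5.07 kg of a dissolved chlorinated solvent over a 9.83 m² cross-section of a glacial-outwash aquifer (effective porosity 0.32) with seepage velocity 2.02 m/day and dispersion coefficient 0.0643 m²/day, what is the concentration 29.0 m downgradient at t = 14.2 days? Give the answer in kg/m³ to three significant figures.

For an instantaneous plane source, C(x,t) = M/(n_e·A·√(4πDt)) · exp(−(x−vt)²/(4Dt)), with n_e·A the pore (flow) area.
Plume center vt = 2.02 × 14.2 = 28.684 m, so the well at 29.0 m is 0.316 m downgradient of the peak.
√(4πDt) = 3.387 m, giving peak height M/(n_e·A·√(4πDt)) = 5.07/(0.32 × 9.83 × 3.387) = 0.4759 kg/m³.
(x−vt)²/(4Dt) = (0.316)²/(4 × 0.0643 × 14.2) = 0.02734; exp(−0.02734) = 0.9730.
C = 0.4759 × 0.9730 = 0.463 kg/m³.

0.463 kg/m³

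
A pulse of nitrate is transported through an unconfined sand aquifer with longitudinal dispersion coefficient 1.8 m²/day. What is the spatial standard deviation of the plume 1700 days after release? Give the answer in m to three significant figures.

Dispersive spreading gives a Gaussian with σ² = 2Dt; advection only shifts the center.
σ = √(2 × 1.8 × 1700) = 78.2 m.

78.2 m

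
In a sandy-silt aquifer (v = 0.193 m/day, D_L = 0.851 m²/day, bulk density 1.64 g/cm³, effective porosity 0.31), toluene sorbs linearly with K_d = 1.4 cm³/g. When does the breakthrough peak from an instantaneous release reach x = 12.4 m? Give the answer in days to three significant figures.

381 days

Retardation factor R = 1 + ρ_b·K_d/n = 1 + 1.64 × 1.4/0.31 = 8.406.
Sorption retards both mechanisms: v_R = v/R = 0.02296 m/day, D_R = D/R = 0.1012 m²/day.
Peak time from v_R²t² + 2D_R t − x² = 0: t = (√(D_R² + v_R²x²) − D_R)/v_R².
√(D_R² + v_R²x²) = √(0.1012² + 0.02296² × 12.4²) = 0.3022; v_R² = 0.0005272.
t = (0.3022 − 0.1012)/0.0005272 = 381 days.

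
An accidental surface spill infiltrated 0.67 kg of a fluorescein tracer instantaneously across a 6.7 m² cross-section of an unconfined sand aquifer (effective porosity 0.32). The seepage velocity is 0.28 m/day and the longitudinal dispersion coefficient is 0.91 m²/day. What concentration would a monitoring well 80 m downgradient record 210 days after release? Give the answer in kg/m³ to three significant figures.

For an instantaneous plane source, C(x,t) = M/(n_e·A·√(4πDt)) · exp(−(x−vt)²/(4Dt)), with n_e·A the pore (flow) area.
Plume center vt = 0.28 × 210 = 58.8 m, so the well at 80 m is 21.2 m downgradient of the peak.
√(4πDt) = 49.00 m, giving peak height M/(n_e·A·√(4πDt)) = 0.67/(0.32 × 6.7 × 49.00) = 0.006378 kg/m³.
(x−vt)²/(4Dt) = (21.2)²/(4 × 0.91 × 210) = 0.5880; exp(−0.5880) = 0.5554.
C = 0.006378 × 0.5554 = 0.00354 kg/m³.

0.00354 kg/m³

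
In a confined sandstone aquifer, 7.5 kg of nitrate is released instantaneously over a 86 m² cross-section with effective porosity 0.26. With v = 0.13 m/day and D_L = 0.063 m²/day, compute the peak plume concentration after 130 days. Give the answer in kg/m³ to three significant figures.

The peak of an instantaneous 1D plume sits at x = vt; there the Gaussian factor is 1 and C_max = M/(n_e·A·√(4πDt)), where n_e·A is the pore area the mass is dissolved in.
√(4πDt) = √(4π × 0.063 × 130) = 10.14 m, so C_max = 7.5/(0.26 × 86 × 10.14) = 0.0331 kg/m³.

0.0331 kg/m³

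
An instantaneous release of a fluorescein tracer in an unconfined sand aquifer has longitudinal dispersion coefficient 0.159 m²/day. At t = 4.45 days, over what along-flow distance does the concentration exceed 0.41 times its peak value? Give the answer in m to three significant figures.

The plume is Gaussian with σ = √(2Dt) = √(2 × 0.159 × 4.45) = 1.190 m.
C/C_peak = exp(−Δx²/(2σ²)) = 0.41 ⇒ Δx = σ·√(−2 ln 0.41) = 1.190 × 1.335 = 1.589 m.
Width = 2Δx = 3.18 m.

3.18 m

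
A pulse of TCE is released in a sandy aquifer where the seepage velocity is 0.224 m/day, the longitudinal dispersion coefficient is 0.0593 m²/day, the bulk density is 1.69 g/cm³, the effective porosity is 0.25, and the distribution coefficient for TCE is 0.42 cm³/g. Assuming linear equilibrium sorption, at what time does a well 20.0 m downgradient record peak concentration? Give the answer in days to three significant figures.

Retardation factor R = 1 + ρ_b·K_d/n = 1 + 1.69 × 0.42/0.25 = 3.839.
Sorption retards both mechanisms: v_R = v/R = 0.05835 m/day, D_R = D/R = 0.01545 m²/day.
Peak time from v_R²t² + 2D_R t − x² = 0: t = (√(D_R² + v_R²x²) − D_R)/v_R².
√(D_R² + v_R²x²) = √(0.01545² + 0.05835² × 20.0²) = 1.167; v_R² = 0.003405.
t = (1.167 − 0.01545)/0.003405 = 338 days.

338 days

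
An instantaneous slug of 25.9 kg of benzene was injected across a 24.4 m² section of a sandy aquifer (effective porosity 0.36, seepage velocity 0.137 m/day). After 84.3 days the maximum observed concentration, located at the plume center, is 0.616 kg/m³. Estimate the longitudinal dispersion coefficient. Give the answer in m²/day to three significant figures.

0.0216 m²/day

At the plume center C_max = M/(n_e·A·√(4πDt)), so D = M²/(4πt·(n_e·A·C_max)²).
n_e·A·C_max = 0.36 × 24.4 × 0.616 = 5.411 kg/m.
D = 25.9²/(4π × 84.3 × 5.411²) = 0.0216 m²/day.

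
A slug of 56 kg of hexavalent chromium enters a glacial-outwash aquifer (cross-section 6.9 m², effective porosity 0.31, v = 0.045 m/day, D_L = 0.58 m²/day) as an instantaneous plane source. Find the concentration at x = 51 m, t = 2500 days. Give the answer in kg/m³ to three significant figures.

For an instantaneous plane source, C(x,t) = M/(n_e·A·√(4πDt)) · exp(−(x−vt)²/(4Dt)), with n_e·A the pore (flow) area.
Plume center vt = 0.045 × 2500 = 112.5 m, so the well at 51 m is 61.5 m upgradient of the peak.
√(4πDt) = 135.0 m, giving peak height M/(n_e·A·√(4πDt)) = 56/(0.31 × 6.9 × 135.0) = 0.1939 kg/m³.
(x−vt)²/(4Dt) = (-61.5)²/(4 × 0.58 × 2500) = 0.6521; exp(−0.6521) = 0.5210.
C = 0.1939 × 0.5210 = 0.101 kg/m³.

0.101 kg/m³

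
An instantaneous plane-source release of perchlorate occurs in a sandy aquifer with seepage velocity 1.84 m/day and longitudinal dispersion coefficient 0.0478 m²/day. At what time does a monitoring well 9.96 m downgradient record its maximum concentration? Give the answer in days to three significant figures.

5.40 days

For the 1D instantaneous-source solution, setting ∂C/∂t = 0 at fixed x gives v²t² + 2Dt − x² = 0, so t = (√(D² + v²x²) − D)/v².
√(D² + v²x²) = √(0.0478² + 1.84² × 9.96²) = 18.33; v² = 3.3856.
t = (18.33 − 0.0478)/3.3856 = 5.40 days (vs. the pure-advection estimate x/v = 5.41 d).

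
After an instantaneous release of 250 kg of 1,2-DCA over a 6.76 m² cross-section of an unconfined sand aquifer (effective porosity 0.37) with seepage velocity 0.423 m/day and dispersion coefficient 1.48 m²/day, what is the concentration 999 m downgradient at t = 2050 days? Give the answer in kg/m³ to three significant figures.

0.122 kg/m³

For an instantaneous plane source, C(x,t) = M/(n_e·A·√(4πDt)) · exp(−(x−vt)²/(4Dt)), with n_e·A the pore (flow) area.
Plume center vt = 0.423 × 2050 = 867.15 m, so the well at 999 m is 131.85 m downgradient of the peak.
√(4πDt) = 195.3 m, giving peak height M/(n_e·A·√(4πDt)) = 250/(0.37 × 6.76 × 195.3) = 0.5118 kg/m³.
(x−vt)²/(4Dt) = (131.85)²/(4 × 1.48 × 2050) = 1.432; exp(−1.432) = 0.2388.
C = 0.5118 × 0.2388 = 0.122 kg/m³.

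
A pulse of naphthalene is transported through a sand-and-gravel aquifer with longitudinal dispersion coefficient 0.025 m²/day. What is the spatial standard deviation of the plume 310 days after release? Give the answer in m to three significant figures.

3.94 m

Dispersive spreading gives a Gaussian with σ² = 2Dt; advection only shifts the center.
σ = √(2 × 0.025 × 310) = 3.94 m.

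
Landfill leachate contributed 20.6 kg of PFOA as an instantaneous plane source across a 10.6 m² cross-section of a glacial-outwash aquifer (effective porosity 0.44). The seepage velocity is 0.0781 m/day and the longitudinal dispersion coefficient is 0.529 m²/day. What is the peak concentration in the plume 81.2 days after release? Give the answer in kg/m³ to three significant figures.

The peak of an instantaneous 1D plume sits at x = vt; there the Gaussian factor is 1 and C_max = M/(n_e·A·√(4πDt)), where n_e·A is the pore area the mass is dissolved in.
√(4πDt) = √(4π × 0.529 × 81.2) = 23.23 m, so C_max = 20.6/(0.44 × 10.6 × 23.23) = 0.190 kg/m³.

0.190 kg/m³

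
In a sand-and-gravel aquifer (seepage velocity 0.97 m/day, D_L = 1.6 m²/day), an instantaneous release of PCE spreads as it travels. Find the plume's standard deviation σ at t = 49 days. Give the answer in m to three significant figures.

12.5 m

Dispersive spreading gives a Gaussian with σ² = 2Dt; advection only shifts the center.
σ = √(2 × 1.6 × 49) = 12.5 m.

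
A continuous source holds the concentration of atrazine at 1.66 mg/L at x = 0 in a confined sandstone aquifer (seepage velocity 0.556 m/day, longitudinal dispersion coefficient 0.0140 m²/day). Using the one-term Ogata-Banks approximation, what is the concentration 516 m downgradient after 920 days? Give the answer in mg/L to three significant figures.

For a continuous step input, C/C₀ ≈ ½·erfc((x−vt)/(2√(Dt))).
vt = 0.556 × 920 = 511.52 m and 2√(Dt) = 2√(0.0140 × 920) = 7.178 m.
Argument (x−vt)/(2√(Dt)) = (516 − 511.52)/7.178 = 0.6241; ½·erfc(0.6241) = 0.1887.
C = 1.66 × 0.1887 = 0.313 mg/L.

0.313 mg/L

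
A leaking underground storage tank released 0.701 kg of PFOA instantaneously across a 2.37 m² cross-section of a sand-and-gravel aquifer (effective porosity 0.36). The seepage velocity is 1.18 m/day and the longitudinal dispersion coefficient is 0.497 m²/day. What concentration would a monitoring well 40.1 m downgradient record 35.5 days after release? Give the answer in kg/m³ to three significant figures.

0.0527 kg/m³

For an instantaneous plane source, C(x,t) = M/(n_e·A·√(4πDt)) · exp(−(x−vt)²/(4Dt)), with n_e·A the pore (flow) area.
Plume center vt = 1.18 × 35.5 = 41.89 m, so the well at 40.1 m is 1.79 m upgradient of the peak.
√(4πDt) = 14.89 m, giving peak height M/(n_e·A·√(4πDt)) = 0.701/(0.36 × 2.37 × 14.89) = 0.05518 kg/m³.
(x−vt)²/(4Dt) = (-1.79)²/(4 × 0.497 × 35.5) = 0.04540; exp(−0.04540) = 0.9556.
C = 0.05518 × 0.9556 = 0.0527 kg/m³.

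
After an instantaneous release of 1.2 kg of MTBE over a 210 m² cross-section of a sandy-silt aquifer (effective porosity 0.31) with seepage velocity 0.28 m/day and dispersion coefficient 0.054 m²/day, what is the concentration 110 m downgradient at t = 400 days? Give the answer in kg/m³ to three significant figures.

For an instantaneous plane source, C(x,t) = M/(n_e·A·√(4πDt)) · exp(−(x−vt)²/(4Dt)), with n_e·A the pore (flow) area.
Plume center vt = 0.28 × 400 = 112 m, so the well at 110 m is 2 m upgradient of the peak.
√(4πDt) = 16.48 m, giving peak height M/(n_e·A·√(4πDt)) = 1.2/(0.31 × 210 × 16.48) = 0.001119 kg/m³.
(x−vt)²/(4Dt) = (-2)²/(4 × 0.054 × 400) = 0.04630; exp(−0.04630) = 0.9548.
C = 0.001119 × 0.9548 = 0.00107 kg/m³.

0.00107 kg/m³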